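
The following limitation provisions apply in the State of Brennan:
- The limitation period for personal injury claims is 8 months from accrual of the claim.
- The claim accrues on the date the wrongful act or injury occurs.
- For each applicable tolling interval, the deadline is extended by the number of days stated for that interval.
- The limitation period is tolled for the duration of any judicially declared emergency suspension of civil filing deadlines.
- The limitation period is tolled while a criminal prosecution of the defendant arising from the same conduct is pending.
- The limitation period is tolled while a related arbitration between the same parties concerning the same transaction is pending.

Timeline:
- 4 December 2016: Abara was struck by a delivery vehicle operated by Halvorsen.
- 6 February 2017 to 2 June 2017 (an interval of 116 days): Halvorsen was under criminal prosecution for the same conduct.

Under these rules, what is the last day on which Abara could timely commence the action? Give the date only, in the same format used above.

The claim accrued on 4 December 2016, when the wrongful act occurred.
8 months from 4 December 2016 is 4 August 2017.
The period was tolled for 116 days by the pending criminal prosecution (6 February 2017 to 2 June 2017), pushing the deadline to 28 November 2017.

28 November 2017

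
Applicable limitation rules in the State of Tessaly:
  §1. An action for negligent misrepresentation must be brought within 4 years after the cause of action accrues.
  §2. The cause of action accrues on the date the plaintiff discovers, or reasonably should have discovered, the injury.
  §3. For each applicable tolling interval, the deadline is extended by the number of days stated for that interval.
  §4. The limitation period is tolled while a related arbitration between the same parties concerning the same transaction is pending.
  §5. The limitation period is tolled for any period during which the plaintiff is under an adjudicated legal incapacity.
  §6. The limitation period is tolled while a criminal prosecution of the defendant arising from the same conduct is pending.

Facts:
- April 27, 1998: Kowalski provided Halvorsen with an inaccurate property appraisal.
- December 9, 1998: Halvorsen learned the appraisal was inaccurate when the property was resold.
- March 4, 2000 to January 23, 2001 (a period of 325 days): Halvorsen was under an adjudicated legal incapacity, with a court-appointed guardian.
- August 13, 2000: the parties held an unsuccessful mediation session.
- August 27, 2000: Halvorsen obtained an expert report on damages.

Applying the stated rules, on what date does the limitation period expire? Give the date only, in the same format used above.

The claim did not accrue until Halvorsen discovered the injury on December 9, 1998; the April 27, 1998 act date does not start the clock under the stated rule.
4 years from December 9, 1998 is December 9, 2002.
Because the plaintiff's legal incapacity ran from March 4, 2000 to January 23, 2001, the deadline is extended by 325 days to October 30, 2003.
Nothing else in the chronology tolls or restarts the period.

October 30, 2003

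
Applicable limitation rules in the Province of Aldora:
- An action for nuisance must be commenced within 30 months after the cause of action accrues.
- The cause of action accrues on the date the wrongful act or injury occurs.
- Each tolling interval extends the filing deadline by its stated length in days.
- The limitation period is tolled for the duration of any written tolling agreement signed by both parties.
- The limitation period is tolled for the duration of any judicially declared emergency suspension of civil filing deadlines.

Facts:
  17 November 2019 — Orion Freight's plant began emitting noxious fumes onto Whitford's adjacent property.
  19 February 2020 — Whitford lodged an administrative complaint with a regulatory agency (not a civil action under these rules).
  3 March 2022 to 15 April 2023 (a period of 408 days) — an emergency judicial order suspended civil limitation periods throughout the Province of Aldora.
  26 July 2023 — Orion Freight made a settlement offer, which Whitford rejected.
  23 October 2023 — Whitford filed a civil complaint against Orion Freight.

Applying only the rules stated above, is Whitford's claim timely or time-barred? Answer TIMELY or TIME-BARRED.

The limitation period began to run on 17 November 2019.
30 months from 17 November 2019 is 17 May 2022.
Because the emergency suspension of filing deadlines ran from 3 March 2022 to 15 April 2023, the deadline is extended by 408 days to 29 June 2023.
Nothing else in the chronology tolls or restarts the period.
Whitford filed on 23 October 2023, after the 29 June 2023 deadline, so the action is time-barred.

TIME-BARRED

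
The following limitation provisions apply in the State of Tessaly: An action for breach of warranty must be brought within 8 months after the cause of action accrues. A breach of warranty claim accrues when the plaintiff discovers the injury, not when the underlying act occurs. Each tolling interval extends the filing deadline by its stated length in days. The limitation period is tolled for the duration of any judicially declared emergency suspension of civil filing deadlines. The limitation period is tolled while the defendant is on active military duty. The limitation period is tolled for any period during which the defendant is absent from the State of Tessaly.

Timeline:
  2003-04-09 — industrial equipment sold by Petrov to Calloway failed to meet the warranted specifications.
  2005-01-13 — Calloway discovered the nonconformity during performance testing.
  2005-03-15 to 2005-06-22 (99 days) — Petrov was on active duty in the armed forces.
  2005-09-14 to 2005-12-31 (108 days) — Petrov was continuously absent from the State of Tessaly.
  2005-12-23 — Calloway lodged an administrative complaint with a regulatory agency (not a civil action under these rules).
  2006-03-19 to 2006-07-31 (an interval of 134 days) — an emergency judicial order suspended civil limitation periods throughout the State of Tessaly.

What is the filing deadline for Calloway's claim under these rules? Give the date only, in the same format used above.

2006-08-20

Under the discovery rule, the claim accrued on 2005-01-13, when Calloway discovered the injury — not on the 2003-04-09 date of the underlying act.
The untolled deadline — 8 months after 2005-01-13 — is 2005-09-13.
The defendant's active military service from 2005-03-15 to 2005-06-22 tolled the period for 99 days, extending the deadline to 2005-12-21.
The period was tolled for 108 days by the defendant's absence from the jurisdiction (2005-09-14 to 2005-12-31), pushing the deadline to 2006-04-08.
The emergency suspension of filing deadlines from 2006-03-19 to 2006-07-31 tolled the period for 134 days, extending the deadline to 2006-08-20.
The other events in the timeline have no effect on the limitation period under the stated rules.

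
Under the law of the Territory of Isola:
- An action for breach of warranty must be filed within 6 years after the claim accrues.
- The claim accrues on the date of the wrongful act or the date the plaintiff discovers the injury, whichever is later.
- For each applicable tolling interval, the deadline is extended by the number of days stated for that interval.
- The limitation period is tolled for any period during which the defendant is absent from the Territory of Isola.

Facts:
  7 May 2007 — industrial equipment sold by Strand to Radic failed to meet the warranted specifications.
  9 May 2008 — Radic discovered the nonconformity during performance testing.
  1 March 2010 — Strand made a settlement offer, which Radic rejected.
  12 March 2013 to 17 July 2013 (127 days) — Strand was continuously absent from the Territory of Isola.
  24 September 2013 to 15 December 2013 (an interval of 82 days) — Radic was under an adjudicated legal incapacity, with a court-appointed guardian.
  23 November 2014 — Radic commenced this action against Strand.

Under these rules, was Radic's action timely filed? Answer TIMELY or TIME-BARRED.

Taking the later of the act (7 May 2007) and discovery (9 May 2008), the claim accrued on 9 May 2008.
6 years from 9 May 2008 is 9 May 2014.
The defendant's absence from the jurisdiction from 12 March 2013 to 17 July 2013 tolled the period for 127 days, extending the deadline to 13 September 2014.
The plaintiff's legal incapacity from 24 September 2013 to 15 December 2013 does not toll the period, because no stated rule makes the plaintiff's incapacity a tolling event.
None of the other events listed affects the running of the period under the stated rules.
Filing on 23 November 2014 missed the 13 September 2014 deadline — the action is time-barred.

TIME-BARRED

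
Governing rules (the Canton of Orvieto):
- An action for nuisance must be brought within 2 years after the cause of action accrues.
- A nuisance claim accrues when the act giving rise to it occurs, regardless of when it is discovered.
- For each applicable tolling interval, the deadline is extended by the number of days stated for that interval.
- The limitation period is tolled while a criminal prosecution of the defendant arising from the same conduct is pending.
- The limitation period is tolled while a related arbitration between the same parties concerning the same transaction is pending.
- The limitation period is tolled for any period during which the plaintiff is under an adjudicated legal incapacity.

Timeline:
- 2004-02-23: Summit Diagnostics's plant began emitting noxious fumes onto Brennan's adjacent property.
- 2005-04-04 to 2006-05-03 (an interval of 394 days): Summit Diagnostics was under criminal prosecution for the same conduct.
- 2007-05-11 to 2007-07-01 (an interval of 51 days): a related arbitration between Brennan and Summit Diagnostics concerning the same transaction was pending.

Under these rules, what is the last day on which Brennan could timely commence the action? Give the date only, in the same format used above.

The limitation period began to run on 2004-02-23.
The untolled deadline — 2 years after 2004-02-23 — is 2006-02-23.
The pending criminal prosecution from 2005-04-04 to 2006-05-03 tolled the period for 394 days, extending the deadline to 2007-03-24.
The pending related arbitration from 2007-05-11 to 2007-07-01 began after the period had already run on 2007-03-24, so it has no tolling effect.

2007-03-24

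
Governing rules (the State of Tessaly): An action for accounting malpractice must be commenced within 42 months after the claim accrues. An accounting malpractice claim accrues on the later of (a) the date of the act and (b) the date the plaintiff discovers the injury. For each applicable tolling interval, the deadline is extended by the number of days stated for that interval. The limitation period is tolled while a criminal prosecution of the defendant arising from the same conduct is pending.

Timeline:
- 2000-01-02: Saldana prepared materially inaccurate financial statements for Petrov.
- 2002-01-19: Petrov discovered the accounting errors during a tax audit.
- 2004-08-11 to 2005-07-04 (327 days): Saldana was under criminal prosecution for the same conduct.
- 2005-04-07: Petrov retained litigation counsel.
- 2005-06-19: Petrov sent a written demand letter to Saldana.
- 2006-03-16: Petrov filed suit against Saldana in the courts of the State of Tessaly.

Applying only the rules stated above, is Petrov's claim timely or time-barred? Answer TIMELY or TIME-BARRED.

TIMELY

Because discovery on 2002-01-19 post-dates the 2000-01-02 act, accrual under the later-of rule falls on 2002-01-19.
The untolled deadline — 42 months after 2002-01-19 — is 2005-07-19.
Because the pending criminal prosecution ran from 2004-08-11 to 2005-07-04, the deadline is extended by 327 days to 2006-06-11.
The other events in the timeline have no effect on the limitation period under the stated rules.
Filing on 2006-03-16 beat the 2006-06-11 deadline — the action is timely.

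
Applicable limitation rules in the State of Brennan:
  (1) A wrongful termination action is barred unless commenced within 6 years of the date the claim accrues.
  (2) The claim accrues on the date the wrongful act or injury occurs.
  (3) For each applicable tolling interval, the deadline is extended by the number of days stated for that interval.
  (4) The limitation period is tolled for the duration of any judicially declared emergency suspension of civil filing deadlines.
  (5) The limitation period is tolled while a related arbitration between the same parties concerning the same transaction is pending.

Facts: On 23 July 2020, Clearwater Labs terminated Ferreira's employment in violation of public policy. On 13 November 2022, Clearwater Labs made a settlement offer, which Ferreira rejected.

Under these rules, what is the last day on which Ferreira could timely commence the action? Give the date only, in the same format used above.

The claim accrued on 23 July 2020, the date of the act.
The untolled deadline — 6 years after 23 July 2020 — is 23 July 2026.
The other events in the timeline have no effect on the limitation period under the stated rules.

23 July 2026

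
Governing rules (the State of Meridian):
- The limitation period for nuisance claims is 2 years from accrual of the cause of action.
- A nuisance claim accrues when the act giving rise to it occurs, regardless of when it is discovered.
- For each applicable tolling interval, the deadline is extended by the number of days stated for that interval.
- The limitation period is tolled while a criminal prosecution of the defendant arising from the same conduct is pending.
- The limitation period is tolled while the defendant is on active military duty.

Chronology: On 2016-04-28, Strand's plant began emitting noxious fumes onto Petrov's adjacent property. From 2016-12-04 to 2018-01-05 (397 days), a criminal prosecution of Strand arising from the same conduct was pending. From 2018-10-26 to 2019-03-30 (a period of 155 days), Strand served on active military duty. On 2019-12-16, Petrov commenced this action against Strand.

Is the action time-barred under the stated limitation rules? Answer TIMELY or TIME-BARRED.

TIME-BARRED

The cause of action accrued on 2016-04-28, the date of the act.
Adding the 2 years base period to 2016-04-28 gives a deadline of 2018-04-28, before any tolling.
Because the pending criminal prosecution ran from 2016-12-04 to 2018-01-05, the deadline is extended by 397 days to 2019-05-30.
Because the defendant's active military service ran from 2018-10-26 to 2019-03-30, the deadline is extended by 155 days to 2019-11-01.
Filing on 2019-12-16 missed the 2019-11-01 deadline — the action is time-barred.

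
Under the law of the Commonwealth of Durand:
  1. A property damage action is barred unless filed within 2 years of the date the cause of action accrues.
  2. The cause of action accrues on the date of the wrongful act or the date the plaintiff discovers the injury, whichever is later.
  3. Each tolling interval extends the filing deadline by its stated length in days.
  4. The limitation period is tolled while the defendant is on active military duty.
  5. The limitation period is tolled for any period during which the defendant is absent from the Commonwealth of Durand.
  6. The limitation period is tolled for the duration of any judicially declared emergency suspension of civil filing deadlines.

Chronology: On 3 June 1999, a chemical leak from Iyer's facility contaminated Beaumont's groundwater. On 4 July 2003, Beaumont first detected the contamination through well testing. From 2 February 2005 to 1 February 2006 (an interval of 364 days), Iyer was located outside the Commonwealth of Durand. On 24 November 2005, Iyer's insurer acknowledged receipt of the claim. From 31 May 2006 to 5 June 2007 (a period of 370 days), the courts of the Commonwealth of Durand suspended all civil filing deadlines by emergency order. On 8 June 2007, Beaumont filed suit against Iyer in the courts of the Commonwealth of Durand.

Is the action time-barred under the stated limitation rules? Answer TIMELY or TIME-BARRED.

TIMELY

Taking the later of the act (3 June 1999) and discovery (4 July 2003), the claim accrued on 4 July 2003.
The untolled deadline — 2 years after 4 July 2003 — is 4 July 2005.
The period was tolled for 364 days by the defendant's absence from the jurisdiction (2 February 2005 to 1 February 2006), pushing the deadline to 3 July 2006.
The emergency suspension of filing deadlines from 31 May 2006 to 5 June 2007 tolled the period for 370 days, extending the deadline to 8 July 2007.
None of the other events listed affects the running of the period under the stated rules.
Filing on 8 June 2007 beat the 8 July 2007 deadline — the action is timely.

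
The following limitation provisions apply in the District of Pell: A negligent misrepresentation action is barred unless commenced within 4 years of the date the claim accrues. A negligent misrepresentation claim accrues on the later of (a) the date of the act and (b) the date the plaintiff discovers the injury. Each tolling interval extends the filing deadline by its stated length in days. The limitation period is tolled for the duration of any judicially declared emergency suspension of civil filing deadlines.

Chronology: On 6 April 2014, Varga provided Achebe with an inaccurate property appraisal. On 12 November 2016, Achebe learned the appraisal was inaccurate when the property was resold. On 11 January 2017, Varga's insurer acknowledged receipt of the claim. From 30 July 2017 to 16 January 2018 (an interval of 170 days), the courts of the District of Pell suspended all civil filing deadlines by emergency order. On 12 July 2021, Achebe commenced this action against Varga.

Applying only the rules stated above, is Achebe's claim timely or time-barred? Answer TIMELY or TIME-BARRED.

The claim accrued on 12 November 2016 — the later of the 6 April 2014 act and the 12 November 2016 discovery.
4 years from 12 November 2016 is 12 November 2020.
Because the emergency suspension of filing deadlines ran from 30 July 2017 to 16 January 2018, the deadline is extended by 170 days to 1 May 2021.
Nothing else in the chronology tolls or restarts the period.
The 12 July 2021 filing falls after the 1 May 2021 deadline; the claim is time-barred.

TIME-BARRED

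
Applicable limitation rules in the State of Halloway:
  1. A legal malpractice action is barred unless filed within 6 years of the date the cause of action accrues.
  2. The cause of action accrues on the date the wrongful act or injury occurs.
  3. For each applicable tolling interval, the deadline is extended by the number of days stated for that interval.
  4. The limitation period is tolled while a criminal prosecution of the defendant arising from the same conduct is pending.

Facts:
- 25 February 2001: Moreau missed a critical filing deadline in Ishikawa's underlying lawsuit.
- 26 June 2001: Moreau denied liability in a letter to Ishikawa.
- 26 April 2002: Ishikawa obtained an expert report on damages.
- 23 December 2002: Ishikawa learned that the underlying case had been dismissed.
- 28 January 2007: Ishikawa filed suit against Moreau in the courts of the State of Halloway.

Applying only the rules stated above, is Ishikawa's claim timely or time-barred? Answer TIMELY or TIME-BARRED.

TIMELY

Accrual is governed by the date of the act, so the period began to run on 25 February 2001; the later discovery on 23 December 2002 is irrelevant under the stated rule.
The untolled deadline — 6 years after 25 February 2001 — is 25 February 2007.
Nothing else in the chronology tolls or restarts the period.
The 28 January 2007 filing precedes the 25 February 2007 deadline; the claim is timely.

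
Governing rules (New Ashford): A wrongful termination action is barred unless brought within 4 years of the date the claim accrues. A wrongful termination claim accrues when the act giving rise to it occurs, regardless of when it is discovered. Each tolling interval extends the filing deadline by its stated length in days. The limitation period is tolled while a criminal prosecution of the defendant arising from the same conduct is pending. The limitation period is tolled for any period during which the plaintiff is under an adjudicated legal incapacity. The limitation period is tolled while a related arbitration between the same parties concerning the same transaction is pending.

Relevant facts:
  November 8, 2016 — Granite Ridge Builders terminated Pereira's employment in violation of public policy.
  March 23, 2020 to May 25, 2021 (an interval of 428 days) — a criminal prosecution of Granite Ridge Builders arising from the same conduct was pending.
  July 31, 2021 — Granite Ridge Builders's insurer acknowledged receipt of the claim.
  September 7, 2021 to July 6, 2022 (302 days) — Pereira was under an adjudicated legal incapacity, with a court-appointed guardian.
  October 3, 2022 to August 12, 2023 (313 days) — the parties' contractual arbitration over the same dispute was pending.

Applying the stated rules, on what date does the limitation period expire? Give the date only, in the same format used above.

September 17, 2023

The claim accrued on November 8, 2016, when the wrongful act occurred.
The untolled deadline — 4 years after November 8, 2016 — is November 8, 2020.
Because the pending criminal prosecution ran from March 23, 2020 to May 25, 2021, the deadline is extended by 428 days to January 10, 2022.
The period was tolled for 302 days by the plaintiff's legal incapacity (September 7, 2021 to July 6, 2022), pushing the deadline to November 8, 2022.
The period was tolled for 313 days by the pending related arbitration (October 3, 2022 to August 12, 2023), pushing the deadline to September 17, 2023.
Nothing else in the chronology tolls or restarts the period.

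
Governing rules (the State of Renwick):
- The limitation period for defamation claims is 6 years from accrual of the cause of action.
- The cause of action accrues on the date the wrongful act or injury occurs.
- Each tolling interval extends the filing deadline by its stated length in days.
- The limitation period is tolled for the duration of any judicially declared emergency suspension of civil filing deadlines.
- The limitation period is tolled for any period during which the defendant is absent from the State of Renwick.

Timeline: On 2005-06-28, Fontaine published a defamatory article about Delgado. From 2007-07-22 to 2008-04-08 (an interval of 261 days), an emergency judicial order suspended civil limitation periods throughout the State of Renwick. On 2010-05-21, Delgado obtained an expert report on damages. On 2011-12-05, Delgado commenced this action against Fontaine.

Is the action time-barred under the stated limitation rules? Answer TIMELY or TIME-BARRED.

TIMELY

The limitation period began to run on 2005-06-28.
The untolled deadline — 6 years after 2005-06-28 — is 2011-06-28.
The emergency suspension of filing deadlines from 2007-07-22 to 2008-04-08 tolled the period for 261 days, extending the deadline to 2012-03-15.
The other events in the timeline have no effect on the limitation period under the stated rules.
Filing on 2011-12-05 beat the 2012-03-15 deadline — the action is timely.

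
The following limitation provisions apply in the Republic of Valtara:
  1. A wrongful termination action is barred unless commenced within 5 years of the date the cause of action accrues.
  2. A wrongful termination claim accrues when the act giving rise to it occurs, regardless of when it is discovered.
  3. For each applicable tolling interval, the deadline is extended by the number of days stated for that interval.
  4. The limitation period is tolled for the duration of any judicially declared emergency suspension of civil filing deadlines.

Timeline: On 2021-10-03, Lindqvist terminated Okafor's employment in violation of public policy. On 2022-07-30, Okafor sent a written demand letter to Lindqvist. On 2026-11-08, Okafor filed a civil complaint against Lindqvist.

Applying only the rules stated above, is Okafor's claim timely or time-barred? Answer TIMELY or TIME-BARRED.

The limitation period began to run on 2021-10-03.
The untolled deadline — 5 years after 2021-10-03 — is 2026-10-03.
The other events in the timeline have no effect on the limitation period under the stated rules.
The 2026-11-08 filing falls after the 2026-10-03 deadline; the claim is time-barred.

TIME-BARRED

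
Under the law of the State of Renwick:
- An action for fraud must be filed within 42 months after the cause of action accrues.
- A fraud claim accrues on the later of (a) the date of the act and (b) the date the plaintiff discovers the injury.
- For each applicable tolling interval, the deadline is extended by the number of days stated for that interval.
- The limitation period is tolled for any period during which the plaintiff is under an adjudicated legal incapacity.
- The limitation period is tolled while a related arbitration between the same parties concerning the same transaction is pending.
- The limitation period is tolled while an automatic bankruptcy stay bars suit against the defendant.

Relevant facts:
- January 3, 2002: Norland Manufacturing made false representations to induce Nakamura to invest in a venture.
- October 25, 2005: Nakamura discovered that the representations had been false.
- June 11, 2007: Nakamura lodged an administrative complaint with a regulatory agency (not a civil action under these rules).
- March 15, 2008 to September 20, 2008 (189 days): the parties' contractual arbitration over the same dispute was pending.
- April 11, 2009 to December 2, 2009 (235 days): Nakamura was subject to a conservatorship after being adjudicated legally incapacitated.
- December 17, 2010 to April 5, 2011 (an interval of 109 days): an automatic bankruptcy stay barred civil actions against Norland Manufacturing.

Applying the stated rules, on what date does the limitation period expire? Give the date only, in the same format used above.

The claim accrued on October 25, 2005 — the later of the January 3, 2002 act and the October 25, 2005 discovery.
42 months from October 25, 2005 is April 25, 2009.
The period was tolled for 189 days by the pending related arbitration (March 15, 2008 to September 20, 2008), pushing the deadline to October 31, 2009.
The period was tolled for 235 days by the plaintiff's legal incapacity (April 11, 2009 to December 2, 2009), pushing the deadline to June 23, 2010.
By the time the automatic bankruptcy stay began on December 17, 2010, the limitation period had already expired on June 23, 2010; that interval cannot revive it.
The other events in the timeline have no effect on the limitation period under the stated rules.

June 23, 2010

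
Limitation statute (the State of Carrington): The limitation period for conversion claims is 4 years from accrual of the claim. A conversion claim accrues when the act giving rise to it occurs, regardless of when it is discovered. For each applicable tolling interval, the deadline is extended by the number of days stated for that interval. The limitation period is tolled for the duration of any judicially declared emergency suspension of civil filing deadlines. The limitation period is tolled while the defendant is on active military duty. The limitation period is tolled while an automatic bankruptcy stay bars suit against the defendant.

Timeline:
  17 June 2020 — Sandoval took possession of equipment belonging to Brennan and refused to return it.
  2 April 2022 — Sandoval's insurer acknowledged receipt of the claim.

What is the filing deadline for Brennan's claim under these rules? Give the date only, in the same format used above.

17 June 2024

The limitation period began to run on 17 June 2020.
4 years from 17 June 2020 is 17 June 2024.
Nothing else in the chronology tolls or restarts the period.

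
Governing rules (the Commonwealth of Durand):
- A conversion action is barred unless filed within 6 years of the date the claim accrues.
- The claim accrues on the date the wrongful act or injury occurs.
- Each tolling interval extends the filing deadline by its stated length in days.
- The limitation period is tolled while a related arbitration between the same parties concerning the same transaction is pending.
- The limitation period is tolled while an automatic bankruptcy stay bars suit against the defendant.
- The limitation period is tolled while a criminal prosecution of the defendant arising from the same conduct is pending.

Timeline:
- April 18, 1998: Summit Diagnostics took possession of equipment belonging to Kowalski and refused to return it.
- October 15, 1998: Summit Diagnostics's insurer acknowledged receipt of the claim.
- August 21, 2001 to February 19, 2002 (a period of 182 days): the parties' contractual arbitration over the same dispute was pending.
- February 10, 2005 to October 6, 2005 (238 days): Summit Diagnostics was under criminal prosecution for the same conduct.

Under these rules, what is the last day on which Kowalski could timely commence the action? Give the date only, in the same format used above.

The claim accrued on April 18, 1998, when the wrongful act occurred.
The untolled deadline — 6 years after April 18, 1998 — is April 18, 2004.
The period was tolled for 182 days by the pending related arbitration (August 21, 2001 to February 19, 2002), pushing the deadline to October 17, 2004.
By the time the pending criminal prosecution began on February 10, 2005, the limitation period had already expired on October 17, 2004; that interval cannot revive it.
None of the other events listed affects the running of the period under the stated rules.

October 17, 2004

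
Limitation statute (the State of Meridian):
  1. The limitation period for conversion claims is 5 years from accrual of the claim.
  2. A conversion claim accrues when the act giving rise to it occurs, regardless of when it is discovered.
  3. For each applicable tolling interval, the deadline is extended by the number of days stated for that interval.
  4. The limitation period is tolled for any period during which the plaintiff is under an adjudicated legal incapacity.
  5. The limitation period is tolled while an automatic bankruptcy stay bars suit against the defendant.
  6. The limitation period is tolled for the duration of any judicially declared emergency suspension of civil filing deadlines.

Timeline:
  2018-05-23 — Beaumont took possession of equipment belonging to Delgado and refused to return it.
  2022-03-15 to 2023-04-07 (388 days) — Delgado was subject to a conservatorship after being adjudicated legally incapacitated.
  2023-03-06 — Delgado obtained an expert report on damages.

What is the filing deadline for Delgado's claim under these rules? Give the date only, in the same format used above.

The claim accrued on 2018-05-23, when the wrongful act occurred.
5 years from 2018-05-23 is 2023-05-23.
The plaintiff's legal incapacity from 2022-03-15 to 2023-04-07 tolled the period for 388 days, extending the deadline to 2024-06-14.
The other events in the timeline have no effect on the limitation period under the stated rules.

2024-06-14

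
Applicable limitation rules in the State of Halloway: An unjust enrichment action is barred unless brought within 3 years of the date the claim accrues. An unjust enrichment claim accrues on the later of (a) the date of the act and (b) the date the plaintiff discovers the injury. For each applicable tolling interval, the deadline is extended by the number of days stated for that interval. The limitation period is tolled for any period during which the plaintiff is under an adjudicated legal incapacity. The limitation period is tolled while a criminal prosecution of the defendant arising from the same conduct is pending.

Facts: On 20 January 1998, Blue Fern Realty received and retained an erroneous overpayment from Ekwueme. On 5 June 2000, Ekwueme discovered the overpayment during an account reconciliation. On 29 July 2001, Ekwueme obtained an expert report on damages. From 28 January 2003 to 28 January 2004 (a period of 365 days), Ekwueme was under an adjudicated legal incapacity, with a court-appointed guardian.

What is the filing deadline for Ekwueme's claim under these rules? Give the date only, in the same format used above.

Taking the later of the act (20 January 1998) and discovery (5 June 2000), the claim accrued on 5 June 2000.
3 years from 5 June 2000 is 5 June 2003.
Because the plaintiff's legal incapacity ran from 28 January 2003 to 28 January 2004, the deadline is extended by 365 days to 4 June 2004.
The other events in the timeline have no effect on the limitation period under the stated rules.

4 June 2004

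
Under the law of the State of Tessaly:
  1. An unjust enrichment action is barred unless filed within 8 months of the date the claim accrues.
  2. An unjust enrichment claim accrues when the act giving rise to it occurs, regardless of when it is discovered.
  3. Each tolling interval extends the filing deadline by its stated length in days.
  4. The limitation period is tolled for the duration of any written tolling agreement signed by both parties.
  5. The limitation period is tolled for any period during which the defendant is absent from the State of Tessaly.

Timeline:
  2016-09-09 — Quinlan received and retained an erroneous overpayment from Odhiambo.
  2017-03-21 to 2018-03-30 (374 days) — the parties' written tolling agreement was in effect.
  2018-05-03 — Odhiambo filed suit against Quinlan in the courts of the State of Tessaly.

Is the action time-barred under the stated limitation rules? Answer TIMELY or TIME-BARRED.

TIMELY

The claim accrued on 2016-09-09, when the wrongful act occurred.
Adding the 8 months base period to 2016-09-09 gives a deadline of 2017-05-09, before any tolling.
The period was tolled for 374 days by the written tolling agreement (2017-03-21 to 2018-03-30), pushing the deadline to 2018-05-18.
Odhiambo filed on 2018-05-03, before the 2018-05-18 deadline, so the action is timely.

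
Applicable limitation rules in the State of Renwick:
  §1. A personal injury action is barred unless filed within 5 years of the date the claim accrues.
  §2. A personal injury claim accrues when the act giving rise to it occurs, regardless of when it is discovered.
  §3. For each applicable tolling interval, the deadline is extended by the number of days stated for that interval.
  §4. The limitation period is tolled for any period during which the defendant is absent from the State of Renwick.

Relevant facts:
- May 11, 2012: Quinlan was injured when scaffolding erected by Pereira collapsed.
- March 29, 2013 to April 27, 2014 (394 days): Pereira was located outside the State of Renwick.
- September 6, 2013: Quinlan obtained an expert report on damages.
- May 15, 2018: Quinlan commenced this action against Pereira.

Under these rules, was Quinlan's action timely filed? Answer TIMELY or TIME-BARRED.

TIMELY

The claim accrued on May 11, 2012, when the wrongful act occurred.
5 years from May 11, 2012 is May 11, 2017.
The period was tolled for 394 days by the defendant's absence from the jurisdiction (March 29, 2013 to April 27, 2014), pushing the deadline to June 9, 2018.
The other events in the timeline have no effect on the limitation period under the stated rules.
Filing on May 15, 2018 beat the June 9, 2018 deadline — the action is timely.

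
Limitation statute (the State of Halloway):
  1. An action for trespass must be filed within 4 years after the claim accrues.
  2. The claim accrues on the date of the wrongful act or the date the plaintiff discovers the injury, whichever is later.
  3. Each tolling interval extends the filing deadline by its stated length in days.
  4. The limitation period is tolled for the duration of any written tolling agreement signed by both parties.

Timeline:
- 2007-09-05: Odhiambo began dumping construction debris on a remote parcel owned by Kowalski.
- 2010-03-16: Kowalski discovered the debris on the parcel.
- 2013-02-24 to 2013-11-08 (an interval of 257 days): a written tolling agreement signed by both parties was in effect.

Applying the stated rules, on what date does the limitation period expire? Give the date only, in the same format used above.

2014-11-28

Taking the later of the act (2007-09-05) and discovery (2010-03-16), the claim accrued on 2010-03-16.
The untolled deadline — 4 years after 2010-03-16 — is 2014-03-16.
Because the written tolling agreement ran from 2013-02-24 to 2013-11-08, the deadline is extended by 257 days to 2014-11-28.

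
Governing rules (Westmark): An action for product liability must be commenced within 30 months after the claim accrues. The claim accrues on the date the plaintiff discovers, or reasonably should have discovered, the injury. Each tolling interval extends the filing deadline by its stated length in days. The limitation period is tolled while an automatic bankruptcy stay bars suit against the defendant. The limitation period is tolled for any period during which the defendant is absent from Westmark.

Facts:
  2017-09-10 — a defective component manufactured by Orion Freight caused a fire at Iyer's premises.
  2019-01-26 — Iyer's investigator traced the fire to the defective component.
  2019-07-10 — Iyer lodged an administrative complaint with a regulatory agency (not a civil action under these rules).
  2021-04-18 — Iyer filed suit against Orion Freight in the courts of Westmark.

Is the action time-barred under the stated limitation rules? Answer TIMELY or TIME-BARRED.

TIMELY

Accrual is tied to discovery, so the period began on 2019-01-26 rather than on 2017-09-10 when the act occurred.
The untolled deadline — 30 months after 2019-01-26 — is 2021-07-26.
None of the other events listed affects the running of the period under the stated rules.
Iyer filed on 2021-04-18, before the 2021-07-26 deadline, so the action is timely.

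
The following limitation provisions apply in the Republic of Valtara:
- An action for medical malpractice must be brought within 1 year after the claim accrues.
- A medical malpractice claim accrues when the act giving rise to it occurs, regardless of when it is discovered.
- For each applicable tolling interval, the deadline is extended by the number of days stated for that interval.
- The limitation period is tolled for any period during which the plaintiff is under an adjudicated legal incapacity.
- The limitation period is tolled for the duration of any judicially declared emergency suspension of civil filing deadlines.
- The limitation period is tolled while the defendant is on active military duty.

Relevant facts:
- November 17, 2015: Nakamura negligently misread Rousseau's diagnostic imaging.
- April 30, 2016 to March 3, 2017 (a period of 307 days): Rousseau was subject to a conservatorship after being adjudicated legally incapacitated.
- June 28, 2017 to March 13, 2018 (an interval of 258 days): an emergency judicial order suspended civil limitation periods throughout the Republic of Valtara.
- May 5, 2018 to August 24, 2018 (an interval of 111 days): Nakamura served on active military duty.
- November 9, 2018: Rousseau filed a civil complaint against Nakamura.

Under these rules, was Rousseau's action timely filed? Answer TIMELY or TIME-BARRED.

The limitation period began to run on November 17, 2015.
1 year from November 17, 2015 is November 17, 2016.
Because the plaintiff's legal incapacity ran from April 30, 2016 to March 3, 2017, the deadline is extended by 307 days to September 20, 2017.
The emergency suspension of filing deadlines from June 28, 2017 to March 13, 2018 tolled the period for 258 days, extending the deadline to June 5, 2018.
The period was tolled for 111 days by the defendant's active military service (May 5, 2018 to August 24, 2018), pushing the deadline to September 24, 2018.
Filing on November 9, 2018 missed the September 24, 2018 deadline — the action is time-barred.

TIME-BARRED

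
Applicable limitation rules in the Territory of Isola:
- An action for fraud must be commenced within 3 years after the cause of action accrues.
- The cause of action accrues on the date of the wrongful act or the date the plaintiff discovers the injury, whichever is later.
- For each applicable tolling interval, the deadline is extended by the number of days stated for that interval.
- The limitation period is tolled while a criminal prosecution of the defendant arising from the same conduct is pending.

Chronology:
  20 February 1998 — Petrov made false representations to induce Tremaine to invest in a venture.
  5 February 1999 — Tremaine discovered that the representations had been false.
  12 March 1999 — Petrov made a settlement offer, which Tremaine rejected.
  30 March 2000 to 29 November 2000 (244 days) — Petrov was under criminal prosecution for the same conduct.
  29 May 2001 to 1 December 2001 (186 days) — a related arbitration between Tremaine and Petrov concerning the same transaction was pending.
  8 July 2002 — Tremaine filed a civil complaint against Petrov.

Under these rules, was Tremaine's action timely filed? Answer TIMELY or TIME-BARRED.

Taking the later of the act (20 February 1998) and discovery (5 February 1999), the claim accrued on 5 February 1999.
The untolled deadline — 3 years after 5 February 1999 — is 5 February 2002.
Because the pending criminal prosecution ran from 30 March 2000 to 29 November 2000, the deadline is extended by 244 days to 7 October 2002.
Although a pending arbitration ran from 29 May 2001 to 1 December 2001, the stated rules do not make that a tolling event, so it is disregarded.
Nothing else in the chronology tolls or restarts the period.
Tremaine filed on 8 July 2002, before the 7 October 2002 deadline, so the action is timely.

TIMELY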